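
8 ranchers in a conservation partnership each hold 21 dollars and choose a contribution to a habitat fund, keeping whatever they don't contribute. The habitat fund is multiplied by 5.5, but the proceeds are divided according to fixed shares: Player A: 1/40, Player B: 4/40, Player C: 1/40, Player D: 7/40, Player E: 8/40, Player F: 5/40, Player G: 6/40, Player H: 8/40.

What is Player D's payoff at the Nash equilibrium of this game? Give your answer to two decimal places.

Player j's private return per contributed unit is 5.5 × (j's share). Contributing is weakly dominant for j when that share is at least 1/5.5 = 0.1818, and contributing 0 is dominant otherwise.
The shares above 0.1818 belong to Player E and Player H, contributing 21 each; the remaining 6 contribute 0. Total contributed: 42.
Player D keeps 21 and receives 5.5 × 42 × 7/40 = 40.43 from the habitat fund, for a payoff of 61.43.

61.43 dollars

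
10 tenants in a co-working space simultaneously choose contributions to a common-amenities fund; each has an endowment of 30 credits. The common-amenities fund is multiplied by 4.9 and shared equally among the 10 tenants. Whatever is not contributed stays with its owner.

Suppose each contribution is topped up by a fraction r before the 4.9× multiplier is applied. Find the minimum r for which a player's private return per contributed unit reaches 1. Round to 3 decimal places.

1.041

With matching at rate r, one contributed unit becomes (1 + r) in the common-amenities fund and returns 4.9 × (1 + r) / 10 to the contributor.
Setting this equal to 1: 1 + r = 10/4.9 = 2.0408.
So the minimum matching rate is r = 2.0408 − 1 = 1.041.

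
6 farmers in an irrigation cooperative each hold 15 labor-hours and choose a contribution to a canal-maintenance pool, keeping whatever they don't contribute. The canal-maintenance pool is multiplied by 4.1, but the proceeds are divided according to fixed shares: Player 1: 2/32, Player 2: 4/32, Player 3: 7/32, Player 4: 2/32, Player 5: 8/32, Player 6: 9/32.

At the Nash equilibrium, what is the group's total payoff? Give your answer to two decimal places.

183.00 labor-hours

Each unit j contributes comes back to j as 4.1 × (j's share), so j prefers to contribute only if that share exceeds 1/4.1 = 0.2439; otherwise keeping the unit dominates.
Player 5 and Player 6 clear that bar, contributing 15 each; the remaining 4 contribute 0. Total contributed: 30.
The canal-maintenance pool pays out 4.1 × 30 = 123.00 in total (split across the unequal shares, but the aggregate is all that matters for the group sum).
The 4 free-riders keep 15 each, adding 60. Group total = 60 + 123.00 = 183.00.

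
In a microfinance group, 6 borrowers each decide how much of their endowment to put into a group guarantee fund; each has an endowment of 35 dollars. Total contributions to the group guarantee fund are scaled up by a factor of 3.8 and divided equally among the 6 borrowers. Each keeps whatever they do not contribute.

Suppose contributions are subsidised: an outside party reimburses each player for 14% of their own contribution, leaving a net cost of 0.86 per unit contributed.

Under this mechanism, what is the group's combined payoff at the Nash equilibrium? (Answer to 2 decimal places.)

210.00 dollars

The effective private return is (3.8/6) / 0.86 = 0.7364, which is still under 1, so the mechanism doesn't change anyone's dominant strategy: zero contribution.
Everyone keeps their endowment and the group total is 6 × 35 = 210.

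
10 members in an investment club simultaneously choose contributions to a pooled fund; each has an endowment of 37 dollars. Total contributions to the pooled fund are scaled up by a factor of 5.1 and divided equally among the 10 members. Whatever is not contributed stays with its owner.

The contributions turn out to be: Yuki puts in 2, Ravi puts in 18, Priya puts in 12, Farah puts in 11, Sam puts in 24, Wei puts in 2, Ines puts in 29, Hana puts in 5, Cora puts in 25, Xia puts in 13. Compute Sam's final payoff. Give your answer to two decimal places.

84.91 dollars

Total contributed: 2 + 18 + 12 + 11 + 24 + 2 + 29 + 5 + 25 + 13 = 141.
Each receives 5.1 × 141 / 10 = 71.91 from the pooled fund.
Sam keeps 37 − 24 = 13, so Sam's payoff is 13 + 71.91 = 84.91.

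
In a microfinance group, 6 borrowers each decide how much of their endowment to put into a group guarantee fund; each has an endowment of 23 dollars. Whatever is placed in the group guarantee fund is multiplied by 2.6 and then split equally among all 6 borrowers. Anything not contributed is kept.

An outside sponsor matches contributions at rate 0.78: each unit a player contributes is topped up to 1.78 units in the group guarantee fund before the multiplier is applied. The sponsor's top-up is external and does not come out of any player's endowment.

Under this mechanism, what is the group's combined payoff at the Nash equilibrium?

With the mechanism, a contributed unit returns 2.6 × 1.78 / 6 = 0.7713 per unit of net cost — still below 1 — so contributing 0 remains dominant for every player.
Everyone keeps their endowment and the group total is 6 × 23 = 138.

138.00 dollars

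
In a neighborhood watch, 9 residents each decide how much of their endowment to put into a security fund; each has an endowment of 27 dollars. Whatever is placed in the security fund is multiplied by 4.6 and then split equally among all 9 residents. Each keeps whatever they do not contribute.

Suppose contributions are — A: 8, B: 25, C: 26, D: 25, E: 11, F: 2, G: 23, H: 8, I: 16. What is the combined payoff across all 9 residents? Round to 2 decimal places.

Total contributed: 8 + 25 + 26 + 25 + 11 + 2 + 23 + 8 + 16 = 144; total kept: 9 × 27 − 144 = 99.
The security fund pays out 4.6 × 144 = 662.40 in aggregate.
Group total = 99 + 662.40 = 761.40.

761.40 dollars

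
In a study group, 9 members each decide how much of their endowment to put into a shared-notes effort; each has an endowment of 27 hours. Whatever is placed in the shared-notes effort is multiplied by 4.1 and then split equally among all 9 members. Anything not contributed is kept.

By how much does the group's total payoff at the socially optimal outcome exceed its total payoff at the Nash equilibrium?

Each contributed unit returns 4.1/9 = 0.4556 to its contributor — below 1 — so contributing 0 is dominant for every player. At the Nash equilibrium everyone keeps their 27, and the group total is 9 × 27 = 243.
Each contributed unit returns 4.100 to the group as a whole (0.4556 to each of 9 players), which exceeds 1, so the social optimum is full contribution: group total = 4.100 × 243 = 996.30.
Efficiency loss = 996.30 − 243 = 753.30.

753.30 hours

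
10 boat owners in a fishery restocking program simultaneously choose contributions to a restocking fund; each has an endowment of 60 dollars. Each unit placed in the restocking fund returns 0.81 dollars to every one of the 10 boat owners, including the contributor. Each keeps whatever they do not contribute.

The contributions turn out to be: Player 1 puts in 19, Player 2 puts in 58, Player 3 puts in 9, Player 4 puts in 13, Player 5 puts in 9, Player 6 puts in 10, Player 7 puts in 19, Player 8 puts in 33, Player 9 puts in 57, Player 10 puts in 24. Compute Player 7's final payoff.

Total contributed: 19 + 58 + 9 + 13 + 9 + 10 + 19 + 33 + 57 + 24 = 251.
Each receives 0.81 × 251 = 203.31 from the restocking fund.
Player 7 keeps 60 − 19 = 41, so Player 7's payoff is 41 + 203.31 = 244.31.

244.31 dollars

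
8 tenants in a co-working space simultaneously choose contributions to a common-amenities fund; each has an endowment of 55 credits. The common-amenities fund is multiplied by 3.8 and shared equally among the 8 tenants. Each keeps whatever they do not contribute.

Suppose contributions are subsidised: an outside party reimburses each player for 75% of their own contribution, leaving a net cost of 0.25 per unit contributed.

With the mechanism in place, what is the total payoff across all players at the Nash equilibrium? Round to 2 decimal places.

Under the mechanism each unit contributed yields (3.8/8) / 0.25 = 1.9000 back to its contributor per unit of net cost, which exceeds 1, making full contribution the dominant choice for everyone.
At the Nash equilibrium everyone contributes 55. Group total payoff = 8 × (55 × 0.75 + 3.8 × 55) = 2002.00.

2002.00 credits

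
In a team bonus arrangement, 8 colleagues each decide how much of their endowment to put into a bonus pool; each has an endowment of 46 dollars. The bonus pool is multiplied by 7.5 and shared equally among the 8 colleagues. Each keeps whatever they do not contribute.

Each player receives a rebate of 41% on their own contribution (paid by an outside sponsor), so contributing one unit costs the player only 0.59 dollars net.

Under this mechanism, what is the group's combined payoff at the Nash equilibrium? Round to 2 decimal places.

The effective private return per unit is now (7.5/8) / 0.59 = 1.5890 > 1, so every player's dominant strategy flips to full contribution.
At the Nash equilibrium everyone contributes 46. Group total payoff = 8 × (46 × 0.41 + 7.5 × 46) = 2910.88.

2910.88 dollars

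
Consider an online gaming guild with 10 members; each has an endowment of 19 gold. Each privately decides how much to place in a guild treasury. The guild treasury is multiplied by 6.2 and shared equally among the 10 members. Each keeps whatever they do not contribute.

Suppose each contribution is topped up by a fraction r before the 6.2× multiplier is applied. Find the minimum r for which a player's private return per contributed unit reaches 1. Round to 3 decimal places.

0.613

With matching at rate r, one contributed unit becomes (1 + r) in the guild treasury and returns 6.2 × (1 + r) / 10 to the contributor.
Setting this equal to 1: 1 + r = 10/6.2 = 1.6129.
So the minimum matching rate is r = 1.6129 − 1 = 0.613.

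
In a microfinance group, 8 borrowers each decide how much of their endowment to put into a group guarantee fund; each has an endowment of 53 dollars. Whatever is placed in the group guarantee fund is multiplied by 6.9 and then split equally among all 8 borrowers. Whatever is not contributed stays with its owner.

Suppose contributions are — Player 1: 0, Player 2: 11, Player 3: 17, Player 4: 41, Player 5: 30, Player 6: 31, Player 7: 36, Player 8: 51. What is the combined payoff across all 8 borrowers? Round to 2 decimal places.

1704.30 dollars

Total contributed: 0 + 11 + 17 + 41 + 30 + 31 + 36 + 51 = 217; total kept: 8 × 53 − 217 = 207.
The group guarantee fund pays out 6.9 × 217 = 1497.30 in aggregate.
Group total = 207 + 1497.30 = 1704.30.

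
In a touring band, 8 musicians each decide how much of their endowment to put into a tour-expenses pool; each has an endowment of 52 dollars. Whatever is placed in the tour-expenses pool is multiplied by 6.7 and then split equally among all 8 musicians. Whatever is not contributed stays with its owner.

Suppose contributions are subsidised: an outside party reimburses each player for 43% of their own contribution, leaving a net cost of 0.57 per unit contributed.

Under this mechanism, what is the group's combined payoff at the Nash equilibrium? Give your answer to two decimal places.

The effective private return per unit is now (6.7/8) / 0.57 = 1.4693 > 1, so every player's dominant strategy flips to full contribution.
At the Nash equilibrium everyone contributes 52. Group total payoff = 8 × (52 × 0.43 + 6.7 × 52) = 2966.08.

2966.08 dollars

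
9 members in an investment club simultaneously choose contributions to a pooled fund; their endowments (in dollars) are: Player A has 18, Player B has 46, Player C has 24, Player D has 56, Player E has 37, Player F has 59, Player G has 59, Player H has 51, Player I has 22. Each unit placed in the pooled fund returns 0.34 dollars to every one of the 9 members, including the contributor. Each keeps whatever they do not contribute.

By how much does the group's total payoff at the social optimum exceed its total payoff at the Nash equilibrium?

The private return per contributed unit is 0.34 < 1 for everyone, so the Nash equilibrium is zero contribution and the group total is Σ E_j = 18 + 46 + 24 + 56 + 37 + 59 + 59 + 51 + 22 = 372.
Each contributed unit returns 3.060 to the group, so the social optimum is full contribution by everyone: group total = 3.060 × 372 = 1138.32.
Efficiency loss = (3.060 − 1) × 372 = 766.32.

766.32 dollars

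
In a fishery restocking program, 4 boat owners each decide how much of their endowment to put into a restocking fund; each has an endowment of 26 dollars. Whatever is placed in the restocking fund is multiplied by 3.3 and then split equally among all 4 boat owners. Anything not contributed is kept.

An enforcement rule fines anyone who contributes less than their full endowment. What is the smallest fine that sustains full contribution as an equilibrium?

4.55 dollars

Given the others contribute fully, the best deviation is to contribute 0 (any partial contribution still incurs the fine and gives up units whose private return 0.8250 is below 1).
Deviating from 26 to 0 saves 26 dollars but forfeits the deviator's share of the drop in the restocking fund: 3.3/4 × 26 = 21.45.
So the deviation gain is 26 − 21.45 = 4.55, and the fine must be at least 4.55 dollars to wipe it out.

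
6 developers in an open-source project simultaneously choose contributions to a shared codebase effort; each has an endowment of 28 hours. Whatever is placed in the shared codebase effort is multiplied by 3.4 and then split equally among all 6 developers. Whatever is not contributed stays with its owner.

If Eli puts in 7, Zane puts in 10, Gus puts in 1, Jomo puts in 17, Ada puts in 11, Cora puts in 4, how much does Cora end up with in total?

Total contributed: 7 + 10 + 1 + 17 + 11 + 4 = 50.
Each receives 3.4 × 50 / 6 = 28.33 from the shared codebase effort.
Cora keeps 28 − 4 = 24, so Cora's payoff is 24 + 28.33 = 52.33.

52.33 hours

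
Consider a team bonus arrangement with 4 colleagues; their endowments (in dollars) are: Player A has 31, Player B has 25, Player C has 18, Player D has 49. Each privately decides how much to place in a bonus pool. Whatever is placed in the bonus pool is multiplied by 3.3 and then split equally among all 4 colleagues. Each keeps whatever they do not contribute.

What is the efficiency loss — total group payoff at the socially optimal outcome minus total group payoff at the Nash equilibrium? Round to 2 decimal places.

The private return per contributed unit is 3.3/4 = 0.8250 < 1 for every player regardless of endowment, so the Nash equilibrium is zero contribution and the group total is Σ E_j = 31 + 25 + 18 + 49 = 123.
Each contributed unit returns 3.300 to the group, so the social optimum is full contribution by everyone: group total = 3.300 × 123 = 405.90.
Efficiency loss = (3.300 − 1) × 123 = 282.90.

282.90 dollars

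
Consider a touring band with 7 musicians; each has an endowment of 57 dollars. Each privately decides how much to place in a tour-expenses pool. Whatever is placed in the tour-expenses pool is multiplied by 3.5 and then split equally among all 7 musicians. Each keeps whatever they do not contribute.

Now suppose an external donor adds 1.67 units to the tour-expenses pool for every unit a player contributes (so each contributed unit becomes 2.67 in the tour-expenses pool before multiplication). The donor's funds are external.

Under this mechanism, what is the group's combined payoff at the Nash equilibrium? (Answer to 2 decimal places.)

3728.66 dollars

The effective private return per unit is now 3.5 × 2.67 / 7 = 1.3350 > 1, so every player's dominant strategy flips to full contribution.
So the Nash equilibrium is full contribution by all 7; the group earns 3.5 × 2.67 × 399 = 3728.66.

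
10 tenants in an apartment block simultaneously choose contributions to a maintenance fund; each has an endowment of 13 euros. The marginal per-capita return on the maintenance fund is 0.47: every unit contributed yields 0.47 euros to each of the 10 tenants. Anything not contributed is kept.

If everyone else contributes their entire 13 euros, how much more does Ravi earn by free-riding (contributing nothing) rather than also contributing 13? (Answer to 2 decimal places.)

6.89 euros

Switching from a contribution of 13 to 0 lets Ravi keep an extra 13 euros, but lowers the maintenance fund by 13, which costs Ravi their own share of that drop: 0.47 × 13 = 6.11.
Net gain = 13 − 6.11 = 6.89. The private return per contributed unit (0.47) is below 1, so free-riding is indeed the best response regardless of what the others do.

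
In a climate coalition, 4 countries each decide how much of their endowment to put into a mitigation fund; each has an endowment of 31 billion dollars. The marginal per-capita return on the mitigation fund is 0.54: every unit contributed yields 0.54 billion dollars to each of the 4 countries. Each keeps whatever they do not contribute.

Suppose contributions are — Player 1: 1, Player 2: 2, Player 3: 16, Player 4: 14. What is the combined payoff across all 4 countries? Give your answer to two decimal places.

Total contributed: 1 + 2 + 16 + 14 = 33; total kept: 4 × 31 − 33 = 91.
The mitigation fund pays out 0.54 × 4 × 33 = 71.28 in aggregate.
Group total = 91 + 71.28 = 162.28.

162.28 billion dollars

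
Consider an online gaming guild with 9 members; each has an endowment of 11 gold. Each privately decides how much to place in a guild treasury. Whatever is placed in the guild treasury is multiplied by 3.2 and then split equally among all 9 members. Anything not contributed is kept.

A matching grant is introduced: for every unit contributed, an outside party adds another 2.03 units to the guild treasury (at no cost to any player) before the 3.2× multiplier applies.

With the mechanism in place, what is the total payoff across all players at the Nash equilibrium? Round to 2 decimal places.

Under the mechanism each unit contributed yields 3.2 × 3.03 / 9 = 1.0773 back to its contributor per unit of net cost, which exceeds 1, making full contribution the dominant choice for everyone.
At the Nash equilibrium everyone contributes 11. Group total payoff = 3.2 × 3.03 × 99 = 959.90.

959.90 gold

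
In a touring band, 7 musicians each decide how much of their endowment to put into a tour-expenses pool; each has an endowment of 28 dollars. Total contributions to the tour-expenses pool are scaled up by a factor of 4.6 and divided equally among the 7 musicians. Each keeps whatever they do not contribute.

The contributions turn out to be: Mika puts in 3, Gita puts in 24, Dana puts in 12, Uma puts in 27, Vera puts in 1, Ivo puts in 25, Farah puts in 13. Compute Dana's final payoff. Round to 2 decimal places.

Total contributed: 3 + 24 + 12 + 27 + 1 + 25 + 13 = 105.
Each receives 4.6 × 105 / 7 = 69.00 from the tour-expenses pool.
Dana keeps 28 − 12 = 16, so Dana's payoff is 16 + 69.00 = 85.00.

85.00 dollars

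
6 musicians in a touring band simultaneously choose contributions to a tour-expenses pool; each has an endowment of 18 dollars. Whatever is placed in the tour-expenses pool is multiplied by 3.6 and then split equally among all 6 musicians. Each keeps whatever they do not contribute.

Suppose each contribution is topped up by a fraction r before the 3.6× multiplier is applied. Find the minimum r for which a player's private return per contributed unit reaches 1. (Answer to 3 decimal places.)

0.667

With matching at rate r, one contributed unit becomes (1 + r) in the tour-expenses pool and returns 3.6 × (1 + r) / 6 to the contributor.
Setting this equal to 1: 1 + r = 6/3.6 = 1.6667.
So the minimum matching rate is r = 1.6667 − 1 = 0.667.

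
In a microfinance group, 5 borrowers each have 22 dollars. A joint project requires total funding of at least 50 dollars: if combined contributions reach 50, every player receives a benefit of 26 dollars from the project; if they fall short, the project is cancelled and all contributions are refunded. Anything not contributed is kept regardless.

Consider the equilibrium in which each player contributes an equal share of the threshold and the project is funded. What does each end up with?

38 dollars

Equal share of the threshold: 50/5 = 10.
At this profile no one gains by cutting their contribution: any cut drops the total below 50, the project is cancelled, contributions are refunded, and the deviator ends with 22, which is less than 22 − 10 + 26 = 38. Contributing more than 10 just wastes the excess. So contributing exactly 10 is a best response.
Each player's payoff: 22 − 10 + 26 = 38.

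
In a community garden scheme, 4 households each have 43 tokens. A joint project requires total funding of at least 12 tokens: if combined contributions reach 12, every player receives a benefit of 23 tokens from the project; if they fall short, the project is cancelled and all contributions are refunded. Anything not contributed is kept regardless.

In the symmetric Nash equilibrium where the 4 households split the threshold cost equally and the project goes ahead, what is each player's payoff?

Equal share of the threshold: 12/4 = 3.
At this profile no one gains by cutting their contribution: any cut drops the total below 12, the project is cancelled, contributions are refunded, and the deviator ends with 43, which is less than 43 − 3 + 23 = 63. Contributing more than 3 just wastes the excess. So contributing exactly 3 is a best response.
Each player's payoff: 43 − 3 + 23 = 63.

63 tokens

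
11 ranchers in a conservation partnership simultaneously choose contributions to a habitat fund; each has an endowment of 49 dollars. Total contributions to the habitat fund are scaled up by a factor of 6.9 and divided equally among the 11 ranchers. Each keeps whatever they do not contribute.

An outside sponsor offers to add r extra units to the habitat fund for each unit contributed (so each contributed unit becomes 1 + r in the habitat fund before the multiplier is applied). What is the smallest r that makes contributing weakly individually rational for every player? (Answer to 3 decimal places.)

0.594

With matching at rate r, one contributed unit becomes (1 + r) in the habitat fund and returns 6.9 × (1 + r) / 11 to the contributor.
Setting this equal to 1: 1 + r = 11/6.9 = 1.5942.
So the minimum matching rate is r = 1.5942 − 1 = 0.594.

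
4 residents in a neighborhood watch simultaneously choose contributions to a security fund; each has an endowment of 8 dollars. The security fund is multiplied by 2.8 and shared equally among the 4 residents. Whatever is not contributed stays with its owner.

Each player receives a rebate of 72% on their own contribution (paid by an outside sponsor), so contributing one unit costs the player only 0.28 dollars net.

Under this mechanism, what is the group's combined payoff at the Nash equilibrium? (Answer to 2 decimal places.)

112.64 dollars

The effective private return per unit is now (2.8/4) / 0.28 = 2.5000 > 1, so every player's dominant strategy flips to full contribution.
At the Nash equilibrium everyone contributes 8. Group total payoff = 4 × (8 × 0.72 + 2.8 × 8) = 112.64.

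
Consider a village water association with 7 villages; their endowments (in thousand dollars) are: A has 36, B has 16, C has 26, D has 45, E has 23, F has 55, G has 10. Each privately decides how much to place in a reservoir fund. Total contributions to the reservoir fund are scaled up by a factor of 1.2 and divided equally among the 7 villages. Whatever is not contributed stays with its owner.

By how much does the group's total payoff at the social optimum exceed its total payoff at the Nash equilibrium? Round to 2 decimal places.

42.20 thousand dollars

The private return per contributed unit is 1.2/7 = 0.1714 < 1 for every player regardless of endowment, so the Nash equilibrium is zero contribution and the group total is Σ E_j = 36 + 16 + 26 + 45 + 23 + 55 + 10 = 211.
Each contributed unit returns 1.200 to the group, so the social optimum is full contribution by everyone: group total = 1.200 × 211 = 253.20.
Efficiency loss = (1.200 − 1) × 211 = 42.20.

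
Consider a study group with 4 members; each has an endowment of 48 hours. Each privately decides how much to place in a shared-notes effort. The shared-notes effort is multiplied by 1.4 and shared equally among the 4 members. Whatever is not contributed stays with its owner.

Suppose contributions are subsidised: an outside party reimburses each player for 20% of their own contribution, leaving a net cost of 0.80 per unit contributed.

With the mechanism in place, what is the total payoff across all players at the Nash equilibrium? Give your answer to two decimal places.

With the mechanism, a contributed unit returns (1.4/4) / 0.80 = 0.4375 per unit of net cost — still below 1 — so contributing 0 remains dominant for every player.
At the Nash equilibrium no one contributes; group total payoff = 4 × 48 = 192.

192.00 hours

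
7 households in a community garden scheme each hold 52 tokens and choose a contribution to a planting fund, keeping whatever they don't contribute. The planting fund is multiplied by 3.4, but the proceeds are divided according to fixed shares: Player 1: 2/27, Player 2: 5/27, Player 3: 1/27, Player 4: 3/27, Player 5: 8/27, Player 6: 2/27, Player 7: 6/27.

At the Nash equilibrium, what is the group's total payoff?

For player j, contributing a unit is worthwhile iff 3.4 × (j's share) ≥ 1, i.e. iff j's share is at least 0.2941.
The only share above 0.2941 is Player 5's 8/27, contributing 52; the remaining 6 contribute 0. Total contributed: 52.
The planting fund pays out 3.4 × 52 = 176.80 in total (split across the unequal shares, but the aggregate is all that matters for the group sum).
The 6 free-riders keep 52 each, adding 312. Group total = 312 + 176.80 = 488.80.

488.80 tokens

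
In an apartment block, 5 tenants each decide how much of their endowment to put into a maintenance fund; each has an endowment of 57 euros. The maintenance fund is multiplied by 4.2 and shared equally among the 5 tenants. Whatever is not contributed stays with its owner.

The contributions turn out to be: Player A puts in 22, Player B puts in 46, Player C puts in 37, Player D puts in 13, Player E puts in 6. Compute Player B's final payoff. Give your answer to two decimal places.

115.16 euros

Total contributed: 22 + 46 + 37 + 13 + 6 = 124.
Each receives 4.2 × 124 / 5 = 104.16 from the maintenance fund.
Player B keeps 57 − 46 = 11, so Player B's payoff is 11 + 104.16 = 115.16.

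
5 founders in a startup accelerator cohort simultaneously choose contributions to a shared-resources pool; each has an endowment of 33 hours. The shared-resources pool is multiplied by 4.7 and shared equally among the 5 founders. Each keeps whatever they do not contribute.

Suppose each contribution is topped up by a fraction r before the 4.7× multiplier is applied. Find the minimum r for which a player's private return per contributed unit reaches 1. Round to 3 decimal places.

With matching at rate r, one contributed unit becomes (1 + r) in the shared-resources pool and returns 4.7 × (1 + r) / 5 to the contributor.
Setting this equal to 1: 1 + r = 5/4.7 = 1.0638.
So the minimum matching rate is r = 1.0638 − 1 = 0.064.

0.064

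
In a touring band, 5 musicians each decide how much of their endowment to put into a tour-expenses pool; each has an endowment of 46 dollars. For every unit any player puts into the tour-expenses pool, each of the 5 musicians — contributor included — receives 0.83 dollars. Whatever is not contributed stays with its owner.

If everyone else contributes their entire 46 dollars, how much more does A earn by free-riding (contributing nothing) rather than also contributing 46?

Switching from a contribution of 46 to 0 lets A keep an extra 46 dollars, but lowers the tour-expenses pool by 46, which costs A their own share of that drop: 0.83 × 46 = 38.18.
Net gain = 46 − 38.18 = 7.82. The private return per contributed unit (0.83) is below 1, so free-riding is indeed the best response regardless of what the others do.

7.82 dollars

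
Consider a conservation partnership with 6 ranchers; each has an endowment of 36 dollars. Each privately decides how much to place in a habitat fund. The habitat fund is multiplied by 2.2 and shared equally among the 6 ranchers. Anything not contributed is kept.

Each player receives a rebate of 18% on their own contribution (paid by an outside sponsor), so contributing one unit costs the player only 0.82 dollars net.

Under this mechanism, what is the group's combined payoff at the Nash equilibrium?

216.00 dollars

The effective private return is (2.2/6) / 0.82 = 0.4472, which is still under 1, so the mechanism doesn't change anyone's dominant strategy: zero contribution.
At the Nash equilibrium no one contributes; group total payoff = 6 × 36 = 216.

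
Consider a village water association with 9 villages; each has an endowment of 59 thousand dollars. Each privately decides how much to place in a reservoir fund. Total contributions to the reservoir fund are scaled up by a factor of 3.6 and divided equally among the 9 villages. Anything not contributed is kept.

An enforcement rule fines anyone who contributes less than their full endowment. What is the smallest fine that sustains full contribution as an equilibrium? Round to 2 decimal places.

35.40 thousand dollars

Given the others contribute fully, the best deviation is to contribute 0 (any partial contribution still incurs the fine and gives up units whose private return 0.4000 is below 1).
Deviating from 59 to 0 saves 59 thousand dollars but forfeits the deviator's share of the drop in the reservoir fund: 3.6/9 × 59 = 23.60.
So the deviation gain is 59 − 23.60 = 35.40, and the fine must be at least 35.40 thousand dollars to wipe it out.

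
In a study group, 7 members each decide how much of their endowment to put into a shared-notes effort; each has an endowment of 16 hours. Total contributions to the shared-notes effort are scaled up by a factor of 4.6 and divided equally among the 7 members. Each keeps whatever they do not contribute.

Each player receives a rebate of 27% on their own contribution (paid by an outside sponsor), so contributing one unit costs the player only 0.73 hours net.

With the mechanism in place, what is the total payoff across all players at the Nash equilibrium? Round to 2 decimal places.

With the mechanism, a contributed unit returns (4.6/7) / 0.73 = 0.9002 per unit of net cost — still below 1 — so contributing 0 remains dominant for every player.
Everyone keeps their endowment and the group total is 7 × 16 = 112.

112.00 hours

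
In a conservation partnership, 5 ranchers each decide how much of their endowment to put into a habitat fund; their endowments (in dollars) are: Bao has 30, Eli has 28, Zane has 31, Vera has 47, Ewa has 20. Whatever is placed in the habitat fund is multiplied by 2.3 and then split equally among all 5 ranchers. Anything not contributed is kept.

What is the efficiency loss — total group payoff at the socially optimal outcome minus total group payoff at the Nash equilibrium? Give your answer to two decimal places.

202.80 dollars

The private return per contributed unit is 2.3/5 = 0.4600 < 1 for every player regardless of endowment, so the Nash equilibrium is zero contribution and the group total is Σ E_j = 30 + 28 + 31 + 47 + 20 = 156.
Each contributed unit returns 2.300 to the group, so the social optimum is full contribution by everyone: group total = 2.300 × 156 = 358.80.
Efficiency loss = (2.300 − 1) × 156 = 202.80.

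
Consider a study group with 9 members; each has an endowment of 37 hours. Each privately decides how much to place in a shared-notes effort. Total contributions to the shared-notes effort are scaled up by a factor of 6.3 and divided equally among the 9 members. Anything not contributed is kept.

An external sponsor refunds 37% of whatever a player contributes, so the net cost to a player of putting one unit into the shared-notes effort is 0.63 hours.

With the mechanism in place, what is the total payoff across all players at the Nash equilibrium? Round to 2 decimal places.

With the mechanism, a contributed unit returns (6.3/9) / 0.63 = 1.1111 per unit of net cost to the contributor — now above 1 — so contributing fully is weakly dominant for every player.
So the Nash equilibrium is full contribution by all 9; the group earns 9 × (37 × 0.37 + 6.3 × 37) = 2221.11.

2221.11 hours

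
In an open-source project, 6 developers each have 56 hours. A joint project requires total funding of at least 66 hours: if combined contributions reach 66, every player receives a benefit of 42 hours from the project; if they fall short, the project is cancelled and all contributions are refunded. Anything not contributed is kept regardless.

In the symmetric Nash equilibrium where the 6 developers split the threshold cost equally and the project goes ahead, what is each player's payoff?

87 hours

Equal share of the threshold: 66/6 = 11.
At this profile no one gains by cutting their contribution: any cut drops the total below 66, the project is cancelled, contributions are refunded, and the deviator ends with 56, which is less than 56 − 11 + 42 = 87. Contributing more than 11 just wastes the excess. So contributing exactly 11 is a best response.
Each player's payoff: 56 − 11 + 42 = 87.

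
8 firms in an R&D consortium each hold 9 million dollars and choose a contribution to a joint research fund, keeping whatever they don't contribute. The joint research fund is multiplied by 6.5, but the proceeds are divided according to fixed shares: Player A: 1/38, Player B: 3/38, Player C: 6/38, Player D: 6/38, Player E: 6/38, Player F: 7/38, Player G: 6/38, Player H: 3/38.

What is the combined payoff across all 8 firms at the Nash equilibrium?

A player with share s gets back 6.5·s per unit contributed, so full contribution is dominant for anyone with s > 1/6.5 = 0.1538 and zero contribution is dominant for anyone below.
The shares above 0.1538 belong to Player C, Player D, Player E, Player F and Player G, contributing 9 each; the remaining 3 contribute 0. Total contributed: 45.
The joint research fund pays out 6.5 × 45 = 292.50 in total (split across the unequal shares, but the aggregate is all that matters for the group sum).
The 3 free-riders keep 9 each, adding 27. Group total = 27 + 292.50 = 319.50.

319.50 million dollars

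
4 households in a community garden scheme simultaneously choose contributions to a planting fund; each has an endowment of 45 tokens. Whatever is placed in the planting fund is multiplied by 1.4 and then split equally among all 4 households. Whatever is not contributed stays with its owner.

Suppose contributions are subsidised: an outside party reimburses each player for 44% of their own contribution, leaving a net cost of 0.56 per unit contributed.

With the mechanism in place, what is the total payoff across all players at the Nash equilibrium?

Even with the mechanism, each unit contributed returns only (1.4/4) / 0.56 = 0.6250 per unit of net cost, so contributing nothing is still dominant.
At the Nash equilibrium no one contributes; group total payoff = 4 × 45 = 180.

180.00 tokens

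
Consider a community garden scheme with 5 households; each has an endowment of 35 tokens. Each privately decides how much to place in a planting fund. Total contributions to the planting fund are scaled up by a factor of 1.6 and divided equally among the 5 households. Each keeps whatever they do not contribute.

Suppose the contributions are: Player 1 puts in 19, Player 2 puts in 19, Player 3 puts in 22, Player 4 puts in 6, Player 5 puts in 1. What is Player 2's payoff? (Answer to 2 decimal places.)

37.44 tokens

Total contributed: 19 + 19 + 22 + 6 + 1 = 67.
Each receives 1.6 × 67 / 5 = 21.44 from the planting fund.
Player 2 keeps 35 − 19 = 16, so Player 2's payoff is 16 + 21.44 = 37.44.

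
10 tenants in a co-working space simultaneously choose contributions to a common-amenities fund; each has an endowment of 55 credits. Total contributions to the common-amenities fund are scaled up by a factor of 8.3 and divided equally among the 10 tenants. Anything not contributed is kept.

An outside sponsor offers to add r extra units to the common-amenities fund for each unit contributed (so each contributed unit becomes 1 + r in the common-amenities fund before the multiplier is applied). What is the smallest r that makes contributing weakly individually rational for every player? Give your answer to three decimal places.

0.205

With matching at rate r, one contributed unit becomes (1 + r) in the common-amenities fund and returns 8.3 × (1 + r) / 10 to the contributor.
Setting this equal to 1: 1 + r = 10/8.3 = 1.2048.
So the minimum matching rate is r = 1.2048 − 1 = 0.205.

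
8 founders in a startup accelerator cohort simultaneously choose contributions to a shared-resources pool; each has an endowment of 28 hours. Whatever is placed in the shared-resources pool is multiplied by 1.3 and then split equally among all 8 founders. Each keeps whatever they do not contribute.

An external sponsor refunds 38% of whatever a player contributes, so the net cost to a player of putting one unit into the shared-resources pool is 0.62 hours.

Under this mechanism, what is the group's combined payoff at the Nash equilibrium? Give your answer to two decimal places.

224.00 hours

Even with the mechanism, each unit contributed returns only (1.3/8) / 0.62 = 0.2621 per unit of net cost, so contributing nothing is still dominant.
Everyone keeps their endowment and the group total is 8 × 28 = 224.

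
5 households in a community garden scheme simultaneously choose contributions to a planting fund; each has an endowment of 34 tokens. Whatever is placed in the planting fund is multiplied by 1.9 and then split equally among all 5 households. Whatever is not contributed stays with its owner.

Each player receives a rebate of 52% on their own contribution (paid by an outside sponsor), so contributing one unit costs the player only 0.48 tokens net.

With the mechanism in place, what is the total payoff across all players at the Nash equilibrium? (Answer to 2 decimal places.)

170.00 tokens

With the mechanism, a contributed unit returns (1.9/5) / 0.48 = 0.7917 per unit of net cost — still below 1 — so contributing 0 remains dominant for every player.
Everyone keeps their endowment and the group total is 5 × 34 = 170.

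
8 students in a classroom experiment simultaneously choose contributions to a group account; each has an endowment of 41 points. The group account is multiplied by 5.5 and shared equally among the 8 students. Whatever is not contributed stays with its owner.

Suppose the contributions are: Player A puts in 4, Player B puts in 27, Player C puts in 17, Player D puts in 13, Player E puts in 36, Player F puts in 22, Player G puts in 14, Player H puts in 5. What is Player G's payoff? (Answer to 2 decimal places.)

Total contributed: 4 + 27 + 17 + 13 + 36 + 22 + 14 + 5 = 138.
Each receives 5.5 × 138 / 8 = 94.88 from the group account.
Player G keeps 41 − 14 = 27, so Player G's payoff is 27 + 94.88 = 121.88.

121.88 points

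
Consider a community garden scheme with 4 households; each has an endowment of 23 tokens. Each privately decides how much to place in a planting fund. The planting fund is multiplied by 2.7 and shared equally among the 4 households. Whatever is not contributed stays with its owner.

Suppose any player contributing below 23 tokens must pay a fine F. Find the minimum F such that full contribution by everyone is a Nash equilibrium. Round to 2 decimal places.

Given the others contribute fully, the best deviation is to contribute 0 (any partial contribution still incurs the fine and gives up units whose private return 0.6750 is below 1).
Deviating from 23 to 0 saves 23 tokens but forfeits the deviator's share of the drop in the planting fund: 2.7/4 × 23 = 15.52.
So the deviation gain is 23 − 15.52 = 7.48, and the fine must be at least 7.48 tokens to wipe it out.

7.48 tokens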